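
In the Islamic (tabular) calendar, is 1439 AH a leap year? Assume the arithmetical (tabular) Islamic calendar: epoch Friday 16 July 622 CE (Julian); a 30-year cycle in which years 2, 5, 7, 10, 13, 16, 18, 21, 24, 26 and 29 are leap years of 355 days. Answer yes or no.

yes

Year 1439 AH is year 29 of its 30-year cycle; leap positions are 2, 5, 7, 10, 13, 16, 18, 21, 24, 26, 29, so it is a leap year (355 days).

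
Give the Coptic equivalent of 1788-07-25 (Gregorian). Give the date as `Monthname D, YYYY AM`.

Epip 20, 1504 AM

Julian Day Number of the source date = 2374320.
Converting JDN 2374320 to the Coptic calendar gives 20 Epip 1504 AM.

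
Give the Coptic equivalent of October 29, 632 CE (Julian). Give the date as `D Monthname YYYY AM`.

Julian Day Number of the source date = 1952198.
Converting JDN 1952198 to the Coptic calendar gives 2 Hathor 349 AM.

2 Hathor 349 AM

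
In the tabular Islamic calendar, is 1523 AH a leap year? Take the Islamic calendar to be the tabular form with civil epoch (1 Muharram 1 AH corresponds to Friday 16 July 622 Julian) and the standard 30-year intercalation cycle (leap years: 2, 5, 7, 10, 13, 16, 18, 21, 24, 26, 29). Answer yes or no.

Year 1523 AH is year 23 of its 30-year cycle; leap positions are 2, 5, 7, 10, 13, 16, 18, 21, 24, 26, 29, so it is a common year (354 days).

no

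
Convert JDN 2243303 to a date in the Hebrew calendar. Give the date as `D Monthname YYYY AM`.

JDN 2243303 is 8 November 1429 in the proleptic Gregorian calendar.
In the Hebrew calendar that day is 3 Kislev 5190 AM.

3 Kislev 5190 AM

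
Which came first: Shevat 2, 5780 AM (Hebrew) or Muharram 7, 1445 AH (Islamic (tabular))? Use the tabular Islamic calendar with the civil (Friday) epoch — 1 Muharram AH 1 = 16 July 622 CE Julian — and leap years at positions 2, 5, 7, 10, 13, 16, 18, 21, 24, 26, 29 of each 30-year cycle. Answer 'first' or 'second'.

The two dates have Julian Day Numbers 2458877 and 2460151 respectively.
Since 2458877 < 2460151, the first date comes first.

first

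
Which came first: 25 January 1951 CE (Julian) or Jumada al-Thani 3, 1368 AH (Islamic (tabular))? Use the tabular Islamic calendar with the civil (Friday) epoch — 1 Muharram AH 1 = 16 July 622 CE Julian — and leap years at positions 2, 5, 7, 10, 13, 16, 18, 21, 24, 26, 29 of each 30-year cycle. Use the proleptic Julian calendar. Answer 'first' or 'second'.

second

Converting both to JDN: 2433685 vs 2433009; the smaller is the second.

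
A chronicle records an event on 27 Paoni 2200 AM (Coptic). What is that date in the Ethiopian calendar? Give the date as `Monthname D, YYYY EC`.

Julian Day Number of the source date = 2628511.
Converting JDN 2628511 to the Ethiopian calendar gives 27 Sene 2476 EC.

Sene 27, 2476 EC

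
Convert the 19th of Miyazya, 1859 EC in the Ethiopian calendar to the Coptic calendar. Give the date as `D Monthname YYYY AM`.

19 Parmouti 1583 AM

The source date corresponds to 26 April 1867 in the Gregorian calendar (JDN 2403083).
That day falls on 19 Parmouti 1583 AM in the Coptic calendar.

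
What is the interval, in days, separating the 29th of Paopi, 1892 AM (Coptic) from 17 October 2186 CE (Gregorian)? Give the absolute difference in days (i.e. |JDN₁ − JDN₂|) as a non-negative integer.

3994

JDN of the first date = 2515776.
JDN of the second date = 2519770.
|2519770 − 2515776| = 3994.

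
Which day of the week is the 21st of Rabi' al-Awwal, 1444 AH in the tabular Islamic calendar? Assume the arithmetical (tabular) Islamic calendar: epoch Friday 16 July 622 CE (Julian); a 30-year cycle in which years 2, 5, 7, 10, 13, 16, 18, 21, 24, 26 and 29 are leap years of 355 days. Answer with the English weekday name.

Monday

This is JDN 2459870 (17 October 2022 Gregorian).
2459870 ≡ 0 (mod 7); counting from Monday = 0 gives Monday.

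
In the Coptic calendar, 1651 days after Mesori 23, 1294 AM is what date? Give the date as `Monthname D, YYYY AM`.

Counting 1651 days forward from JDN 2297650 reaches JDN 2299301, which is Meshir 28, 1299 AM.

Meshir 28, 1299 AM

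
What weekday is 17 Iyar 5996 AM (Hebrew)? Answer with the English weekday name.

In the Gregorian calendar this is 23 May 2236 (JDN 2537885).
Since JDN mod 7 = 0 (0 = Monday), the day is Monday.

Monday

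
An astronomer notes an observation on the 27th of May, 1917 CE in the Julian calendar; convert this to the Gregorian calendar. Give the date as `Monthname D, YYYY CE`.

June 9, 1917 CE

For dates in this range the Gregorian date is 13 days ahead of the Julian.
27 May 1917 Julian + 13 days → 9 June 1917 Gregorian.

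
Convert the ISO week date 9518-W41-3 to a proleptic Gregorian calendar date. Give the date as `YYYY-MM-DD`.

9518-10-09

ISO week 1 of 9518 is the week containing the first Thursday of 9518.
Week 41, day 3 (Wednesday) lands on 9518-10-09.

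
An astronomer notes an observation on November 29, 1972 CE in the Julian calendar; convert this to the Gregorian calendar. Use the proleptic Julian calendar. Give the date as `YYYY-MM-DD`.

At this point the Julian calendar is 13 days behind the Gregorian.
29 November 1972 Julian + 13 days → 12 December 1972 Gregorian.

1972-12-12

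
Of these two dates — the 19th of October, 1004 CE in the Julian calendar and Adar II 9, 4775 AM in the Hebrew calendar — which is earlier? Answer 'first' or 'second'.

First date → JDN 2088061; second date → JDN 2091848.
JDN 2088061 < JDN 2091848, so the first date is earlier.

first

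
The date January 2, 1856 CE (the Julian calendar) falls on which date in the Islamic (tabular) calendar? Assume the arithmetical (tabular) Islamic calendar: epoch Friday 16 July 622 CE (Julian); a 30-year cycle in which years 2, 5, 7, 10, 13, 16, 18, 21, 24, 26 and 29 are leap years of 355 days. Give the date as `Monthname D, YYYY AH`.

The source date corresponds to 14 January 1856 in the Gregorian calendar (JDN 2398963).
That day falls on 6 Jumada al-Awwal 1272 AH in the tabular Islamic calendar.

Jumada al-Awwal 6, 1272 AH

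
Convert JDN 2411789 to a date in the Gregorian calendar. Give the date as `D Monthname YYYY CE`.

JDN 2451545 is 1 Jan 2000; 2411789 is −39756 days from there.

25 February 1891 CE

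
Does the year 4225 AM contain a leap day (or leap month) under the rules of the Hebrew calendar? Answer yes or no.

no

Hebrew year 4225 is year 7 of its 19-year Metonic cycle; leap years are at positions 3, 6, 8, 11, 14, 17, 19, so it is a common year (12 months).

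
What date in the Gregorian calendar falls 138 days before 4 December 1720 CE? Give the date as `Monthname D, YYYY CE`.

July 19, 1720 CE

The starting date is JDN 2349615; 2349615 − 138 = 2349477.
JDN 2349477 corresponds to July 19, 1720 CE.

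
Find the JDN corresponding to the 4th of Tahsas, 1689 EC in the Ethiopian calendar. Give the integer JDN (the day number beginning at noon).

In the Gregorian calendar the same day is 10 December 1696.
JDN 2299161 is 15 October 1582 CE (Gregorian); the target day is +41695 days from there, so JDN = 2340856.

2340856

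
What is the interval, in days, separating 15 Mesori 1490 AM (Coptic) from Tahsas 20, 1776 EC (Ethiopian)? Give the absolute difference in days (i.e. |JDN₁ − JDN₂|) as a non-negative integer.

3418

First date → JDN 2369231; second date → JDN 2372649.
The interval is |2369231 − 2372649| = 3418 days.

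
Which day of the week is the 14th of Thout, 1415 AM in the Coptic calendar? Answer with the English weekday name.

In the Gregorian calendar this is 21 September 1698 (JDN 2341506).
JDN 2341506 mod 7 = 6, and JDN 0 was a Monday, so this is a Sunday.

Sunday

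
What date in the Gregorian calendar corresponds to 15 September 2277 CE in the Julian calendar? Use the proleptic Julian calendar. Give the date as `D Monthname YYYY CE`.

For dates in this range the Gregorian date is 15 days ahead of the Julian.
15 September 2277 Julian + 15 days → 30 September 2277 Gregorian.

30 September 2277 CE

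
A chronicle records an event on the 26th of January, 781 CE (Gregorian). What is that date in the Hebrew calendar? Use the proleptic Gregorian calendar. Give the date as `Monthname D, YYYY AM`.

Shevat 22, 4541 AM

Both dates share Julian Day Number 2006340; in the Hebrew calendar that is 22 Shevat 4541 AM.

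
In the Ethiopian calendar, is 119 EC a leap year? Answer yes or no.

119 mod 4 = 3; in the Ethiopian calendar a year is leap when year mod 4 = 3, so it is a leap year.

yes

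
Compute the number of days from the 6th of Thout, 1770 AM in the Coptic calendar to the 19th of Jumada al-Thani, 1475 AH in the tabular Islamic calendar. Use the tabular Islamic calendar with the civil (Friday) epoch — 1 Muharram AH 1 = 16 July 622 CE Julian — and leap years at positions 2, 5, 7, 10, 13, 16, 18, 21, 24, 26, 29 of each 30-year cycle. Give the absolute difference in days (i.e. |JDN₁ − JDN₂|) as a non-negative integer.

First date → JDN 2471162; second date → JDN 2470942.
The interval is |2471162 − 2470942| = 220 days.

220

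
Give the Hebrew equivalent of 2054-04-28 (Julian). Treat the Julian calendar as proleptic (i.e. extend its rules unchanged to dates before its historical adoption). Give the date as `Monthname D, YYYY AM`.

Julian Day Number of the source date = 2471399.
Converting JDN 2471399 to the Hebrew calendar gives 3 Iyar 5814 AM.

Iyar 3, 5814 AM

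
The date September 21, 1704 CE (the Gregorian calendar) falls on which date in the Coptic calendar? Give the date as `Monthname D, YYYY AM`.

Thout 13, 1421 AM

Julian Day Number of the source date = 2343697.
Converting JDN 2343697 to the Coptic calendar gives 13 Thout 1421 AM.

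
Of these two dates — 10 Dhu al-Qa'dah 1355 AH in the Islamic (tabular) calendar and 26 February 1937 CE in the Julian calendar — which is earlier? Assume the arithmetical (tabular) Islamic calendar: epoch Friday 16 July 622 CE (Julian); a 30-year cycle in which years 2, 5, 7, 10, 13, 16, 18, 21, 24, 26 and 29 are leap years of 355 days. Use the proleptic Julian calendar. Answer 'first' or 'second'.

first

The two dates have Julian Day Numbers 2428556 and 2428604 respectively.
Since 2428556 < 2428604, the first date comes first.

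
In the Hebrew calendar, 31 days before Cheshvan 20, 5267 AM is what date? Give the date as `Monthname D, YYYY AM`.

The starting date is JDN 2271435; 2271435 − 31 = 2271404.
JDN 2271404 corresponds to Tishrei 19, 5267 AM.

Tishrei 19, 5267 AM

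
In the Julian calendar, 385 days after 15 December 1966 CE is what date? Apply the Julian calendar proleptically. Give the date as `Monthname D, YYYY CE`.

January 4, 1968 CE

Counting 385 days forward from JDN 2439488 reaches JDN 2439873, which is January 4, 1968 CE.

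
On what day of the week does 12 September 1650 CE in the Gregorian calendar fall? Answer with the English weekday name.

2323965 ≡ 0 (mod 7); counting from Monday = 0 gives Monday.

Monday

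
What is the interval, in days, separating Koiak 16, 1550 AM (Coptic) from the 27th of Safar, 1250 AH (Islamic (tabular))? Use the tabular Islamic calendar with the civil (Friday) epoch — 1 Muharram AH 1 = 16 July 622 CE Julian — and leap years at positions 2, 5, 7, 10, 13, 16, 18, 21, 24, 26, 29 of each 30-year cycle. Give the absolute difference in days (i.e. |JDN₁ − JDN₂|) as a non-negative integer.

First date → JDN 2390907; second date → JDN 2391100.
The interval is |2390907 − 2391100| = 193 days.

193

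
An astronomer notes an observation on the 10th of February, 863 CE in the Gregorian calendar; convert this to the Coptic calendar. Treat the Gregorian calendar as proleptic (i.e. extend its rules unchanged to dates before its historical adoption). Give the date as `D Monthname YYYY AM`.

12 Meshir 579 AM

Julian Day Number of the source date = 2036305.
Converting JDN 2036305 to the Coptic calendar gives 12 Meshir 579 AM.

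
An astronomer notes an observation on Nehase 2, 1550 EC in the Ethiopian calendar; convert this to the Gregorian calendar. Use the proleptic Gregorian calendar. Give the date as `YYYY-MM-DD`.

Julian Day Number of the source date = 2290324.
Converting JDN 2290324 to the Gregorian calendar gives 5 August 1558 CE.

1558-08-05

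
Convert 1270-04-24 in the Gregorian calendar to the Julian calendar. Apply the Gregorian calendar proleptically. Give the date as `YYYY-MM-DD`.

At this point the Julian calendar is 7 days behind the Gregorian.
24 April 1270 Gregorian − 7 days → 17 April 1270 Julian.

1270-04-17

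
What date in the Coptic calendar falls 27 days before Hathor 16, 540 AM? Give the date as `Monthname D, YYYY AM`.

Paopi 19, 540 AM

Counting 27 days back from JDN 2021975 reaches JDN 2021948, which is Paopi 19, 540 AM.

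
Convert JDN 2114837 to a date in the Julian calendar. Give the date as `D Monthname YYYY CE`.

9 February 1078 CE

The proleptic Gregorian equivalent of JDN 2114837 is 15 February 1078.
In the Julian calendar that day is 9 February 1078 CE.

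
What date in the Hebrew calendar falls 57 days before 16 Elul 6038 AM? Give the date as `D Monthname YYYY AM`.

18 Tammuz 6038 AM

JDN of 16 Elul 6038 AM = 2553330.
2553330 − 57 = 2553273.
JDN 2553273 in the Hebrew calendar is 18 Tammuz 6038 AM.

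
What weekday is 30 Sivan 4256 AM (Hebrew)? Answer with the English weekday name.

Thursday

Equivalently 28 June 496 Gregorian, JDN 1902400.
JDN 1902400 mod 7 = 3, and JDN 0 was a Monday, so this is a Thursday.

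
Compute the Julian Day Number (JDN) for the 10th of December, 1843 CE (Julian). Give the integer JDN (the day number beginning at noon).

2394557

In the Gregorian calendar the same day is 22 December 1843.
JDN 2299161 is 15 October 1582 CE (Gregorian); the target day is +95396 days from there, so JDN = 2394557.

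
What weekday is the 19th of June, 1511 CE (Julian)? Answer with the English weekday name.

In the proleptic Gregorian calendar this is 29 June 1511 (JDN 2273120).
JDN 2273120 mod 7 = 3, and JDN 0 was a Monday, so this is a Thursday.

Thursday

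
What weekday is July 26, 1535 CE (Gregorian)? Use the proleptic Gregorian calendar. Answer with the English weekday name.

Since JDN mod 7 = 4 (0 = Monday), the day is Friday.

Friday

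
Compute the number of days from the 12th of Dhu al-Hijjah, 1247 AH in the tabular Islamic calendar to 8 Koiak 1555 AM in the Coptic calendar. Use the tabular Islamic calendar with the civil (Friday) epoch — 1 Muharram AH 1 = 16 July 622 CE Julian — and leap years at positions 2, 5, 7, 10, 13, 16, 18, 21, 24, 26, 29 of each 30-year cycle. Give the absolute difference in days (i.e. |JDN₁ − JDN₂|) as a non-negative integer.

First date → JDN 2390317; second date → JDN 2392725.
The interval is |2390317 − 2392725| = 2408 days.

2408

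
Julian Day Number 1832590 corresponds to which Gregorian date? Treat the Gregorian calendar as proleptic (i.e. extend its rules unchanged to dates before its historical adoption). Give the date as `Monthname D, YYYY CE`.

Counting from JDN 2299161 = 15 Oct 1582 gives an offset of -466571 days.

May 12, 305 CE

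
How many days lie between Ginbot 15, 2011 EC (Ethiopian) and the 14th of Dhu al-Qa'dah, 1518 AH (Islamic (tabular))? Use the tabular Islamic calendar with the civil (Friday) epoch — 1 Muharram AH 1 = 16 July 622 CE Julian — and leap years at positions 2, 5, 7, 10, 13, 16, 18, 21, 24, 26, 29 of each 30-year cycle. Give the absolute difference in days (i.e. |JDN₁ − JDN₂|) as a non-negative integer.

First date → JDN 2458627; second date → JDN 2486322.
The interval is |2458627 − 2486322| = 27695 days.

27695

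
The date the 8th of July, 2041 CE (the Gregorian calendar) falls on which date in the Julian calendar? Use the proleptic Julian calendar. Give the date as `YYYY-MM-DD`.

2041-06-25

For dates in this range the Gregorian date is 13 days ahead of the Julian.
8 July 2041 Gregorian − 13 days → 25 June 2041 Julian.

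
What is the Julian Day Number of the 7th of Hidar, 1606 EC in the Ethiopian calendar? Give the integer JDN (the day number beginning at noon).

In the Gregorian calendar the same day is 13 November 1613.
JDN 2451545 is 1 January 2000 CE (Gregorian); the target day is −141032 days from there, so JDN = 2310513.

2310513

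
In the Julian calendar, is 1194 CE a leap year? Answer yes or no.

no

1194 mod 4 = 2, so it is a common year in the Julian calendar.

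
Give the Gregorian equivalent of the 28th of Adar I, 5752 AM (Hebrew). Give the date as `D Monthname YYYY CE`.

Julian Day Number of the source date = 2448685.
Converting JDN 2448685 to the Gregorian calendar gives 3 March 1992 CE.

3 March 1992 CE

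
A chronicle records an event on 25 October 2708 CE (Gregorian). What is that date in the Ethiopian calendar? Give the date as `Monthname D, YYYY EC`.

Tikimt 9, 2701 EC

Julian Day Number of the source date = 2710434.
Converting JDN 2710434 to the Ethiopian calendar gives 9 Tikimt 2701 EC.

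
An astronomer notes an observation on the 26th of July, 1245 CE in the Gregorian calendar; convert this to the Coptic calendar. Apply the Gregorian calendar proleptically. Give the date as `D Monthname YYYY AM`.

Julian Day Number of the source date = 2175994.
Converting JDN 2175994 to the Coptic calendar gives 25 Epip 961 AM.

25 Epip 961 AM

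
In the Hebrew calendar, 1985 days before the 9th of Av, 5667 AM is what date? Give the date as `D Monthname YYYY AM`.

JDN of the 9th of Av, 5667 AM = 2417777.
2417777 − 1985 = 2415792.
JDN 2415792 in the Hebrew calendar is 4 Adar I 5662 AM.

4 Adar I 5662 AM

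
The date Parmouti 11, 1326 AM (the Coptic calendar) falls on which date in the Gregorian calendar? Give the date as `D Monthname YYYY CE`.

16 April 1610 CE

Both dates share Julian Day Number 2309206; in the Gregorian calendar that is 16 April 1610 CE.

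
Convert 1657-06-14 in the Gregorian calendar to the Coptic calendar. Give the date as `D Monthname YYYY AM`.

Both dates share Julian Day Number 2326432; in the Coptic calendar that is 10 Paoni 1373 AM.

10 Paoni 1373 AM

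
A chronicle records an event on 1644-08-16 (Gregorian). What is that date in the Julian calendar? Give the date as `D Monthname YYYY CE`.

The Julian–Gregorian offset here is 10 days (Julian trailing).
16 August 1644 Gregorian − 10 days → 6 August 1644 Julian.

6 August 1644 CE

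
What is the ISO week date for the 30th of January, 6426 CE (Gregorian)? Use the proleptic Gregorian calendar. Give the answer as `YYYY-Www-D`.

The weekday is Friday (ISO weekday 5).
That Friday belongs to ISO week 5 of ISO year 6426.

6426-W05-5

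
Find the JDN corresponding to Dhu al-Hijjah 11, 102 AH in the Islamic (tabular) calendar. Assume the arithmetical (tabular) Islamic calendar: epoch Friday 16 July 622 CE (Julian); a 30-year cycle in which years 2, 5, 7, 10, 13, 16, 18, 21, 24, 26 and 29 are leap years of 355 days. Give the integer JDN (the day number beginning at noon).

1984566

Equivalently 16 June 721 (proleptic Gregorian).
JDN 2400001 is 17 November 1858 CE (Gregorian), MJD 0; the target day is −415435 days from there, so JDN = 1984566.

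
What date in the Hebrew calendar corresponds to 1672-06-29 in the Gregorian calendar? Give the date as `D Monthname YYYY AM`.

4 Tammuz 5432 AM

Julian Day Number of the source date = 2331926.
Converting JDN 2331926 to the Hebrew calendar gives 4 Tammuz 5432 AM.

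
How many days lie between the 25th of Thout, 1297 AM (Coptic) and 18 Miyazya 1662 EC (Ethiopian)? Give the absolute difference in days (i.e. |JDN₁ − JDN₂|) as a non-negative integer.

JDN of the first date = 2298418.
JDN of the second date = 2331128.
|2331128 − 2298418| = 32710.

32710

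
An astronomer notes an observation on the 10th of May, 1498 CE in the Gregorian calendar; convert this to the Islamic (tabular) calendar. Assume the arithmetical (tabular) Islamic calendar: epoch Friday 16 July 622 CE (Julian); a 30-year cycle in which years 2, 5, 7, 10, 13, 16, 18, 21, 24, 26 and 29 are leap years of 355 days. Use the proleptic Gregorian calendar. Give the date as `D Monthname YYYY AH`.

Julian Day Number of the source date = 2268323.
Converting JDN 2268323 to the tabular Islamic calendar gives 9 Ramadan 903 AH.

9 Ramadan 903 AH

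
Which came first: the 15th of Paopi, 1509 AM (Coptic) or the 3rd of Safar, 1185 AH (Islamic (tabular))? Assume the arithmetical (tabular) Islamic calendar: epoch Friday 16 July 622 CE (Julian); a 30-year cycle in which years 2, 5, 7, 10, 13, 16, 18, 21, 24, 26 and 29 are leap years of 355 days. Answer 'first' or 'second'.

The two dates have Julian Day Numbers 2375871 and 2368042 respectively.
Since 2368042 < 2375871, the second date comes first.

second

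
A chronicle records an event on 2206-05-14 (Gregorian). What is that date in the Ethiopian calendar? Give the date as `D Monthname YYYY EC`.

4 Ginbot 2198 EC

Julian Day Number of the source date = 2526918.
Converting JDN 2526918 to the Ethiopian calendar gives 4 Ginbot 2198 EC.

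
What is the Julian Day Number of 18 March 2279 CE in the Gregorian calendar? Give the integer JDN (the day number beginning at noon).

2553524

JDN 2400001 is 17 November 1858 CE (Gregorian), MJD 0; the target day is +153523 days from there, so JDN = 2553524.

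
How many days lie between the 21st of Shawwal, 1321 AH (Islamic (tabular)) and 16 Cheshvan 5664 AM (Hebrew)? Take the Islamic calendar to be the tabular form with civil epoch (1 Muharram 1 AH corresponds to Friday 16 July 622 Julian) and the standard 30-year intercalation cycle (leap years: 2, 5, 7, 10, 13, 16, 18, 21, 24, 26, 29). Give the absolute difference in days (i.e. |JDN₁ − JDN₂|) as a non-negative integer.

65

JDN of the first date = 2416490.
JDN of the second date = 2416425.
|2416425 − 2416490| = 65.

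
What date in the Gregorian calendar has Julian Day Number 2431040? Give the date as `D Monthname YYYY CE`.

11 November 1943 CE

Counting from JDN 2299161 = 15 Oct 1582 gives an offset of 131879 days.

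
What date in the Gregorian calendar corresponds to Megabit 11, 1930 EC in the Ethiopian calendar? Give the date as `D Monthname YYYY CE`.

Julian Day Number of the source date = 2428978.
Converting JDN 2428978 to the Gregorian calendar gives 20 March 1938 CE.

20 March 1938 CE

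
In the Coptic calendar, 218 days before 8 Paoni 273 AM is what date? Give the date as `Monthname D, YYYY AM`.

Counting 218 days back from JDN 1924655 reaches JDN 1924437, which is Paopi 30, 273 AM.

Paopi 30, 273 AM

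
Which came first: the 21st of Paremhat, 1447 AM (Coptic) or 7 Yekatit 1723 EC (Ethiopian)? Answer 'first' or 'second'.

The two dates have Julian Day Numbers 2353381 and 2353337 respectively.
Since 2353337 < 2353381, the second date comes first.

second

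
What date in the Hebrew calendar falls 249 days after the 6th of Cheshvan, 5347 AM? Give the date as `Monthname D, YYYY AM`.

JDN of the 6th of Cheshvan, 5347 AM = 2300625.
2300625 + 249 = 2300874.
JDN 2300874 in the Hebrew calendar is Sivan 18, 5347 AM.

Sivan 18, 5347 AM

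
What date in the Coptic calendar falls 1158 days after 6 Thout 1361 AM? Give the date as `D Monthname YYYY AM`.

The starting date is JDN 2321775; 2321775 + 1158 = 2322933.
JDN 2322933 corresponds to 8 Hathor 1364 AM.

8 Hathor 1364 AM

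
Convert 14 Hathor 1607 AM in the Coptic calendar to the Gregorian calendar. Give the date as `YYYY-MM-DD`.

1890-11-22

Both dates share Julian Day Number 2411694; in the Gregorian calendar that is 22 November 1890 CE.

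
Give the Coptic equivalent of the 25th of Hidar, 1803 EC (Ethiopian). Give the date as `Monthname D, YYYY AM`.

The source date corresponds to 3 December 1810 in the Gregorian calendar (JDN 2382485).
That day falls on 25 Hathor 1527 AM in the Coptic calendar.

Hathor 25, 1527 AM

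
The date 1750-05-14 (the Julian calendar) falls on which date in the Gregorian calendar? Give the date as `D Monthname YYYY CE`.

At this point the Julian calendar is 11 days behind the Gregorian.
14 May 1750 Julian + 11 days → 25 May 1750 Gregorian.

25 May 1750 CE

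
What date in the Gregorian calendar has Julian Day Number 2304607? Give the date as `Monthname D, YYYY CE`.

September 12, 1597 CE

JDN 2451545 is 1 Jan 2000; 2304607 is −146938 days from there.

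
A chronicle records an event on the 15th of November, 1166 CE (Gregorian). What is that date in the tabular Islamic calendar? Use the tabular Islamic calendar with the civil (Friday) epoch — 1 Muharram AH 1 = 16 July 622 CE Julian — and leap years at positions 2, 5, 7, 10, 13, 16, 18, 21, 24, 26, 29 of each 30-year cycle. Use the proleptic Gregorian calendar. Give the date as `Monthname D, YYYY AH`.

Julian Day Number of the source date = 2147251.
Converting JDN 2147251 to the tabular Islamic calendar gives 12 Muharram 562 AH.

Muharram 12, 562 AH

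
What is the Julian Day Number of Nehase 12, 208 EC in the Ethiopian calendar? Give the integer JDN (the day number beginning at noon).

1800169

In the proleptic Gregorian calendar the same day is 5 August 216.
JDN 2299161 is 15 October 1582 CE (Gregorian); the target day is −498992 days from there, so JDN = 1800169.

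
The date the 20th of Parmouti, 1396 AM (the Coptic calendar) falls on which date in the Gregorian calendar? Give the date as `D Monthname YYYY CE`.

25 April 1680 CE

Julian Day Number of the source date = 2334783.
Converting JDN 2334783 to the Gregorian calendar gives 25 April 1680 CE.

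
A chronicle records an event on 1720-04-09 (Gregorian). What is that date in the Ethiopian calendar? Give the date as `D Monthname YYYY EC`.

3 Miyazya 1712 EC

Both dates share Julian Day Number 2349376; in the Ethiopian calendar that is 3 Miyazya 1712 EC.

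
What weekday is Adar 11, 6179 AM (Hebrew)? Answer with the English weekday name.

In the Gregorian calendar this is 9 March 2419 (JDN 2604649).
JDN 2604649 mod 7 = 5, and JDN 0 was a Monday, so this is a Saturday.

Saturday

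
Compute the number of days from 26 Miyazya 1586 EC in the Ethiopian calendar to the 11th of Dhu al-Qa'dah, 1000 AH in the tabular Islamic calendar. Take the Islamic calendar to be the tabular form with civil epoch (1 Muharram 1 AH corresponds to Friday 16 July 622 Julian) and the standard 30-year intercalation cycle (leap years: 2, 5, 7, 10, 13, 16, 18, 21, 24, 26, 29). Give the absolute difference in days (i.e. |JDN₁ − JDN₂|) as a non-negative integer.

First date → JDN 2303377; second date → JDN 2302757.
The interval is |2303377 − 2302757| = 620 days.

620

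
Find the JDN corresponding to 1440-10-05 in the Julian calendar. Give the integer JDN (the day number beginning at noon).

2247296

In the proleptic Gregorian calendar the same day is 14 October 1440.
JDN 2400001 is 17 November 1858 CE (Gregorian), MJD 0; the target day is −152705 days from there, so JDN = 2247296.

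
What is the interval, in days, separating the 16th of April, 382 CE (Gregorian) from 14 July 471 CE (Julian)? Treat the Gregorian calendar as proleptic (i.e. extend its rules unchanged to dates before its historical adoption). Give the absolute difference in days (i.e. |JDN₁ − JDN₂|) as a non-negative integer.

32597

First date → JDN 1860688; second date → JDN 1893285.
The interval is |1860688 − 1893285| = 32597 days.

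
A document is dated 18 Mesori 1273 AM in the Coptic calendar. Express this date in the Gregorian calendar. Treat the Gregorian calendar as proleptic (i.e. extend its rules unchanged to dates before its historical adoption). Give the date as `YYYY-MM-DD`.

Both dates share Julian Day Number 2289975; in the Gregorian calendar that is 21 August 1557 CE.

1557-08-21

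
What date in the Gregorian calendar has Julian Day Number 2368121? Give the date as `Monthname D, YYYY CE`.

August 5, 1771 CE

Counting from JDN 2299161 = 15 Oct 1582 gives an offset of 68960 days.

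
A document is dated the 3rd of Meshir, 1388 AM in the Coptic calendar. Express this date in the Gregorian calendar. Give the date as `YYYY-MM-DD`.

Both dates share Julian Day Number 2331784; in the Gregorian calendar that is 8 February 1672 CE.

1672-02-08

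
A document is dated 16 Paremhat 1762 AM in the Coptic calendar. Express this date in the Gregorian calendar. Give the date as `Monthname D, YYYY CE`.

March 25, 2046 CE

Julian Day Number of the source date = 2468430.
Converting JDN 2468430 to the Gregorian calendar gives 25 March 2046 CE.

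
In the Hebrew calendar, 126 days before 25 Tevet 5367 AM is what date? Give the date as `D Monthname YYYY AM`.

18 Elul 5366 AM

JDN of 25 Tevet 5367 AM = 2308028.
2308028 − 126 = 2307902.
JDN 2307902 in the Hebrew calendar is 18 Elul 5366 AM.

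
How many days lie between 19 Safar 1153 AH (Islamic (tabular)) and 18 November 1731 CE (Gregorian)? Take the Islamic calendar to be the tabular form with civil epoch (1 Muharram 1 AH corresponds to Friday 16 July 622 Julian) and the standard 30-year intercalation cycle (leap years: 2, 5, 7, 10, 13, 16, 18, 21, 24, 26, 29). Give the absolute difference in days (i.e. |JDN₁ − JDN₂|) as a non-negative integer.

First date → JDN 2356718; second date → JDN 2353616.
The interval is |2356718 − 2353616| = 3102 days.

3102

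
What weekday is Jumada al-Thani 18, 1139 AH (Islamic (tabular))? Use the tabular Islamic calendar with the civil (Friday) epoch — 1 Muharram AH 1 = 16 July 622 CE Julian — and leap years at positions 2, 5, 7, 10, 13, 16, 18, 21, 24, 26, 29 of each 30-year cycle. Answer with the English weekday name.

This is JDN 2351874 (10 February 1727 Gregorian).
Since JDN mod 7 = 0 (0 = Monday), the day is Monday.

Monday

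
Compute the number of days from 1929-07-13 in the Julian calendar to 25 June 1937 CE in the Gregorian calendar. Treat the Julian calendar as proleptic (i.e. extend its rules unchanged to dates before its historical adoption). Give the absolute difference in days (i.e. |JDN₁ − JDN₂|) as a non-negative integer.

2891

JDN of the first date = 2425819.
JDN of the second date = 2428710.
|2428710 − 2425819| = 2891.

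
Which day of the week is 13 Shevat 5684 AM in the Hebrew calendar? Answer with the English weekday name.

Saturday

Equivalently 19 January 1924 Gregorian, JDN 2423804.
JDN 2423804 mod 7 = 5, and JDN 0 was a Monday, so this is a Saturday.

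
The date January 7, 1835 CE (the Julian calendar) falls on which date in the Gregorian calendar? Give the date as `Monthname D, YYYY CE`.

At this point the Julian calendar is 12 days behind the Gregorian.
7 January 1835 Julian + 12 days → 19 January 1835 Gregorian.

January 19, 1835 CE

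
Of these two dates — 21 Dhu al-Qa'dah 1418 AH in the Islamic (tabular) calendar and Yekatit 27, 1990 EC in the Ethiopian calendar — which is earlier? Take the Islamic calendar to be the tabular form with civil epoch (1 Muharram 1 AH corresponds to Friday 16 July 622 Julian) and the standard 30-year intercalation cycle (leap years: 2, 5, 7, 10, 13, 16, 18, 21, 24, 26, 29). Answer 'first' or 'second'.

second

The two dates have Julian Day Numbers 2450893 and 2450879 respectively.
Since 2450879 < 2450893, the second date comes first.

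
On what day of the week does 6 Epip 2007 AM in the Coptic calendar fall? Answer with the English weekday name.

Wednesday

In the Gregorian calendar this is 15 July 2291 (JDN 2558026).
Since JDN mod 7 = 2 (0 = Monday), the day is Wednesday.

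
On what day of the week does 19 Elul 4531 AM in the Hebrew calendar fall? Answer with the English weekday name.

Tuesday

This is JDN 2002911 (7 September 771 Gregorian).
2002911 ≡ 1 (mod 7); counting from Monday = 0 gives Tuesday.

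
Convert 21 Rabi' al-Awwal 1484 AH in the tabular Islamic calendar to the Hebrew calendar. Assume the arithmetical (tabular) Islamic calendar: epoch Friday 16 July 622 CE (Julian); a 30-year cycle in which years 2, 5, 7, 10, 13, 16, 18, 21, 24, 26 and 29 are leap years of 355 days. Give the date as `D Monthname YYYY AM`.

Both dates share Julian Day Number 2474045; in the Hebrew calendar that is 22 Av 5821 AM.

22 Av 5821 AM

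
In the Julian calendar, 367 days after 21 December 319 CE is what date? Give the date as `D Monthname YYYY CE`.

22 December 320 CE

JDN of 21 December 319 CE = 1837927.
1837927 + 367 = 1838294.
JDN 1838294 in the Julian calendar is 22 December 320 CE.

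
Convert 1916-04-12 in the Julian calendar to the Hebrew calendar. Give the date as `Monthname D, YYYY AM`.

Nisan 22, 5676 AM

Both dates share Julian Day Number 2420979; in the Hebrew calendar that is 22 Nisan 5676 AM.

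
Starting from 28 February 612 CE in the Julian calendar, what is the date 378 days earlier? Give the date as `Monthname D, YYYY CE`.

JDN of 28 February 612 CE = 1944649.
1944649 − 378 = 1944271.
JDN 1944271 in the Julian calendar is February 15, 611 CE.

February 15, 611 CE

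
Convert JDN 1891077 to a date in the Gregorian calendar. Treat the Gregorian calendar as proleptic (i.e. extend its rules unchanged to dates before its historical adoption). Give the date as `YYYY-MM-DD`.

JDN 2451545 is 1 Jan 2000; 1891077 is −560468 days from there.

0465-06-28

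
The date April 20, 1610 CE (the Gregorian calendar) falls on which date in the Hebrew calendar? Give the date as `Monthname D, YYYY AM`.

Nisan 27, 5370 AM

Julian Day Number of the source date = 2309210.
Converting JDN 2309210 to the Hebrew calendar gives 27 Nisan 5370 AM.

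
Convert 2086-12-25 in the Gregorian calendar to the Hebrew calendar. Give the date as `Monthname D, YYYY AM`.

Tevet 20, 5847 AM

Both dates share Julian Day Number 2483315; in the Hebrew calendar that is 20 Tevet 5847 AM.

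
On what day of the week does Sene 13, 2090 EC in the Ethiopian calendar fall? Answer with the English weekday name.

Friday

This is JDN 2487510 (20 June 2098 Gregorian).
Since JDN mod 7 = 4 (0 = Monday), the day is Friday.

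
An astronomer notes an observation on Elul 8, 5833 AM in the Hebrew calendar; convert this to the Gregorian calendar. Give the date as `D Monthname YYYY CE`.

10 September 2073 CE

Both dates share Julian Day Number 2478461; in the Gregorian calendar that is 10 September 2073 CE.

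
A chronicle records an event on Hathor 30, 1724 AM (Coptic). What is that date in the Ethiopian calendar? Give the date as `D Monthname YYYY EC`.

The source date corresponds to 10 December 2007 in the Gregorian calendar (JDN 2454445).
That day falls on 30 Hidar 2000 EC in the Ethiopian calendar.

30 Hidar 2000 EC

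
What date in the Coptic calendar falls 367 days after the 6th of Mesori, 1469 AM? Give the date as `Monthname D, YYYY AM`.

JDN of the 6th of Mesori, 1469 AM = 2361552.
2361552 + 367 = 2361919.
JDN 2361919 in the Coptic calendar is Mesori 8, 1470 AM.

Mesori 8, 1470 AM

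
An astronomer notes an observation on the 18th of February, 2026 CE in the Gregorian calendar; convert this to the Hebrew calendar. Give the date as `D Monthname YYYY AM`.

Both dates share Julian Day Number 2461090; in the Hebrew calendar that is 1 Adar 5786 AM.

1 Adar 5786 AM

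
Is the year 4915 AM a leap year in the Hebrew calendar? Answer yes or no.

Hebrew year 4915 is year 13 of its 19-year Metonic cycle; leap years are at positions 3, 6, 8, 11, 14, 17, 19, so it is a common year (12 months).

no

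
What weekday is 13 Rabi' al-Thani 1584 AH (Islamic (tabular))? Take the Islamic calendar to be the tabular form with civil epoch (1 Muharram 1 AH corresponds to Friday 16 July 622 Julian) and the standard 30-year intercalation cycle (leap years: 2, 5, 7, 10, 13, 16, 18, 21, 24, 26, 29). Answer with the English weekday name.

This is JDN 2509503 (7 September 2158 Gregorian).
Since JDN mod 7 = 3 (0 = Monday), the day is Thursday.

Thursday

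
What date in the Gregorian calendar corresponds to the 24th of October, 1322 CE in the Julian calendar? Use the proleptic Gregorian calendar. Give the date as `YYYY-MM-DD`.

1322-11-01

The Julian–Gregorian offset here is 8 days (Julian trailing).
24 October 1322 Julian + 8 days → 1 November 1322 Gregorian.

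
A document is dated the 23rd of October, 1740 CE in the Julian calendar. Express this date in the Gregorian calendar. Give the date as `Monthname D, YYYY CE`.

November 3, 1740 CE

For dates in this range the Gregorian date is 11 days ahead of the Julian.
23 October 1740 Julian + 11 days → 3 November 1740 Gregorian.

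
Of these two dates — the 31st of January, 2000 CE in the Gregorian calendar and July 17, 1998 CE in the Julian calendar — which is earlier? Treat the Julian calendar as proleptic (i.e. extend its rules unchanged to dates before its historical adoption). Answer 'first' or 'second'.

second

Converting both to JDN: 2451575 vs 2451025; the smaller is the second.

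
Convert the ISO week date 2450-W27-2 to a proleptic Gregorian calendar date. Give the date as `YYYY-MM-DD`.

2450-07-05

ISO week 1 of 2450 is the week containing the first Thursday of 2450.
Week 27, day 2 (Tuesday) lands on 2450-07-05.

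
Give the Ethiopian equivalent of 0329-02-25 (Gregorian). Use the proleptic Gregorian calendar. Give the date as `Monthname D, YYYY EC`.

Yekatit 30, 321 EC

Julian Day Number of the source date = 1841280.
Converting JDN 1841280 to the Ethiopian calendar gives 30 Yekatit 321 EC.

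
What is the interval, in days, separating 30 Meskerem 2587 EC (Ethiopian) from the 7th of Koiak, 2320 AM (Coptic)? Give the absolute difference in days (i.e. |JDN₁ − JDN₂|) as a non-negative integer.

JDN of the first date = 2668786.
JDN of the second date = 2672141.
|2672141 − 2668786| = 3355.

3355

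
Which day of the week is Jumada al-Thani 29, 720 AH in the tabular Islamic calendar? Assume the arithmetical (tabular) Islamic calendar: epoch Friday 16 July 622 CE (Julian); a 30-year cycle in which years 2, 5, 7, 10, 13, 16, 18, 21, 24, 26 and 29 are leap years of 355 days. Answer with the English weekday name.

This is JDN 2203406 (14 August 1320 Gregorian).
JDN 2203406 mod 7 = 2, and JDN 0 was a Monday, so this is a Wednesday.

Wednesday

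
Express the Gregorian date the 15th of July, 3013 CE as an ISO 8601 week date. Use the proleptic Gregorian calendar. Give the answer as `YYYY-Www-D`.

The weekday is Thursday (ISO weekday 4).
That Thursday belongs to ISO week 28 of ISO year 3013.

3013-W28-4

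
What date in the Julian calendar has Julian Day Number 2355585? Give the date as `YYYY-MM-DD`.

The Gregorian equivalent of JDN 2355585 is 9 April 1737.
In the Julian calendar that day is 1737-03-29.

1737-03-29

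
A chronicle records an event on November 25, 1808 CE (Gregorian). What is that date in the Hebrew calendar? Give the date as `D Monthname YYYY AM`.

Both dates share Julian Day Number 2381747; in the Hebrew calendar that is 6 Kislev 5569 AM.

6 Kislev 5569 AM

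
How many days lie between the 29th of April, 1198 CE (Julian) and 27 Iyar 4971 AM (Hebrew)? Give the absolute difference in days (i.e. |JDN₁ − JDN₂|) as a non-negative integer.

JDN of the first date = 2158746.
JDN of the second date = 2163507.
|2163507 − 2158746| = 4761.

4761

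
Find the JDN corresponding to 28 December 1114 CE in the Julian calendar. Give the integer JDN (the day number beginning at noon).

2128308

In the proleptic Gregorian calendar the same day is 4 January 1115.
JDN 2299161 is 15 October 1582 CE (Gregorian); the target day is −170853 days from there, so JDN = 2128308.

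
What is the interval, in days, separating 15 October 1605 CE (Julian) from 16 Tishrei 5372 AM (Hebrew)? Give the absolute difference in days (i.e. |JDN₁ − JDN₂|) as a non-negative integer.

2159

First date → JDN 2307572; second date → JDN 2309731.
The interval is |2307572 − 2309731| = 2159 days.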